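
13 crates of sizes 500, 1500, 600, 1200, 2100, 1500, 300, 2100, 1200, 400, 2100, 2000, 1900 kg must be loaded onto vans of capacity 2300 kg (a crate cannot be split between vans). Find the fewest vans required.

Total = 2100 + 2100 + 2100 + 2000 + 1900 + 1500 + 1500 + 1200 + 1200 + 600 + 500 + 400 + 300 = 17400 kg.
Lower bound: ⌈17400/2300⌉ = 8 vans.
Also, 9 crates each exceed 1150 kg, and no two of those can share a van, so at least 9 vans are needed.
A packing using 9 vans:
  van 1: 2100 = 2100
  van 2: 2100 = 2100
  van 3: 2100 = 2100
  van 4: 2000 + 300 = 2300
  van 5: 1900 + 400 = 2300
  van 6: 1500 + 600 = 2100
  van 7: 1500 + 500 = 2000
  van 8: 1200 = 1200
  van 9: 1200 = 1200
This matches the lower bound, so 9 is optimal.

9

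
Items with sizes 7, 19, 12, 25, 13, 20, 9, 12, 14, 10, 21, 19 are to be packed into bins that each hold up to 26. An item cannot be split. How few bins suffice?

8

Total = 25 + 21 + 20 + 19 + 19 + 14 + 13 + 12 + 12 + 10 + 9 + 7 = 181.
Lower bound: ⌈181/26⌉ = 7 bins.
A packing using 8 bins:
  bin 1: 25 = 25
  bin 2: 21 = 21
  bin 3: 20 = 20
  bin 4: 19 + 7 = 26
  bin 5: 19 = 19
  bin 6: 14 + 12 = 26
  bin 7: 13 + 12 = 25
  bin 8: 10 + 9 = 19
No arrangement into 7 bins stays within capacity, so 8 is optimal.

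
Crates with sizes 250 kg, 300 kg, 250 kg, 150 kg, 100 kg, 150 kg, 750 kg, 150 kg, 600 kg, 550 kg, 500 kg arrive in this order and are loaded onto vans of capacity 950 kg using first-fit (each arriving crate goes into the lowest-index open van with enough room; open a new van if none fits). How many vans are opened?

5

  250 → van 1 (new)  [load 250/950]
  300 → van 1  [load 550/950]
  250 → van 1  [load 800/950]
  150 → van 1  [load 950/950]
  100 → van 2 (new)  [load 100/950]
  150 → van 2  [load 250/950]
  750 → van 3 (new)  [load 750/950]
  150 → van 2  [load 400/950]
  600 → van 4 (new)  [load 600/950]
  550 → van 2  [load 950/950]
  500 → van 5 (new)  [load 500/950]
5 vans opened.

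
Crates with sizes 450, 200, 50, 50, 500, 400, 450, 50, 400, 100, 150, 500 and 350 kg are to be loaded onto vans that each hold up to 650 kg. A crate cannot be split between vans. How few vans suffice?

7

Total = 500 + 500 + 450 + 450 + 400 + 400 + 350 + 200 + 150 + 100 + 50 + 50 + 50 = 3650 kg.
Lower bound: ⌈3650/650⌉ = 6 vans.
Also, 7 crates each exceed 325 kg, and no two of those can share a van, so at least 7 vans are needed.
A packing using 7 vans:
  van 1: 500 + 150 = 650
  van 2: 500 + 100 + 50 = 650
  van 3: 450 + 200 = 650
  van 4: 450 + 50 + 50 = 550
  van 5: 400 = 400
  van 6: 400 = 400
  van 7: 350 = 350
This matches the lower bound, so 7 is optimal.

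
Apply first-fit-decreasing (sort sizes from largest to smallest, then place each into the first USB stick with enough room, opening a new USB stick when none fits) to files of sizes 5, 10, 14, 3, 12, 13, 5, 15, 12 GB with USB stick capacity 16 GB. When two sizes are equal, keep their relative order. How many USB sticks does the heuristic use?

7

Sorted descending: 15, 14, 13, 12, 12, 10, 5, 5, 3.
  15 → USB stick 1 (new)  [load 15/16]
  14 → USB stick 2 (new)  [load 14/16]
  13 → USB stick 3 (new)  [load 13/16]
  12 → USB stick 4 (new)  [load 12/16]
  12 → USB stick 5 (new)  [load 12/16]
  10 → USB stick 6 (new)  [load 10/16]
  5 → USB stick 6  [load 15/16]
  5 → USB stick 7 (new)  [load 5/16]
  3 → USB stick 3  [load 16/16]
7 USB sticks opened.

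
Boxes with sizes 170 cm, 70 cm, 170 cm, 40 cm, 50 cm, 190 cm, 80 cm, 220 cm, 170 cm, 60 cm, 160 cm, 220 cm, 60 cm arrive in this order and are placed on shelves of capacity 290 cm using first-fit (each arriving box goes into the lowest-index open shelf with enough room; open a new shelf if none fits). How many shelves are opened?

7

  170 → shelf 1 (new)  [load 170/290]
  70 → shelf 1  [load 240/290]
  170 → shelf 2 (new)  [load 170/290]
  40 → shelf 1  [load 280/290]
  50 → shelf 2  [load 220/290]
  190 → shelf 3 (new)  [load 190/290]
  80 → shelf 3  [load 270/290]
  220 → shelf 4 (new)  [load 220/290]
  170 → shelf 5 (new)  [load 170/290]
  60 → shelf 2  [load 280/290]
  160 → shelf 6 (new)  [load 160/290]
  220 → shelf 7 (new)  [load 220/290]
  60 → shelf 4  [load 280/290]
7 shelves opened.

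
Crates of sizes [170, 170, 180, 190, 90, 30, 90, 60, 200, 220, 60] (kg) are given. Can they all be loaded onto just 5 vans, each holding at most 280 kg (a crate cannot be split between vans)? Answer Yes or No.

Total = 1460 kg; ⌈1460/280⌉ = 6.
At least 6 vans are required, but only 5 are allowed.

No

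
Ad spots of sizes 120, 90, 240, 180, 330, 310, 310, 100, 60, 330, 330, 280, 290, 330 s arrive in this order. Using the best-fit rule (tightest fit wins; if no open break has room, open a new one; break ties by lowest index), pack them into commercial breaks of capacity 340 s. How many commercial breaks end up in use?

  120 → break 1 (new)  [load 120/340]
  90 → break 1  [load 210/340]
  240 → break 2 (new)  [load 240/340]
  180 → break 3 (new)  [load 180/340]
  330 → break 4 (new)  [load 330/340]
  310 → break 5 (new)  [load 310/340]
  310 → break 6 (new)  [load 310/340]
  100 → break 2  [load 340/340]
  60 → break 1  [load 270/340]
  330 → break 7 (new)  [load 330/340]
  330 → break 8 (new)  [load 330/340]
  280 → break 9 (new)  [load 280/340]
  290 → break 10 (new)  [load 290/340]
  330 → break 11 (new)  [load 330/340]
11 commercial breaks opened.

11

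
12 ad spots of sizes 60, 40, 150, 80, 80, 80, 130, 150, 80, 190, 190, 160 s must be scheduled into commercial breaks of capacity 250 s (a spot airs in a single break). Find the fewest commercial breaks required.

Total = 190 + 190 + 160 + 150 + 150 + 130 + 80 + 80 + 80 + 80 + 60 + 40 = 1390 s.
Lower bound: ⌈1390/250⌉ = 6 commercial breaks.
A packing using 6 commercial breaks:
  break 1: 190 + 60 = 250
  break 2: 190 + 40 = 230
  break 3: 160 + 80 = 240
  break 4: 150 + 80 = 230
  break 5: 150 + 80 = 230
  break 6: 130 + 80 = 210
This matches the lower bound, so 6 is optimal.

6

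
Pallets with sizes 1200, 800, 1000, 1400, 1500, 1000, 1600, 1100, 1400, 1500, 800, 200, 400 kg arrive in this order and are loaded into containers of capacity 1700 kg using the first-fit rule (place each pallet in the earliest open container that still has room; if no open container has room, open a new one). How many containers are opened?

  1200 → container 1 (new)  [load 1200/1700]
  800 → container 2 (new)  [load 800/1700]
  1000 → container 3 (new)  [load 1000/1700]
  1400 → container 4 (new)  [load 1400/1700]
  1500 → container 5 (new)  [load 1500/1700]
  1000 → container 6 (new)  [load 1000/1700]
  1600 → container 7 (new)  [load 1600/1700]
  1100 → container 8 (new)  [load 1100/1700]
  1400 → container 9 (new)  [load 1400/1700]
  1500 → container 10 (new)  [load 1500/1700]
  800 → container 2  [load 1600/1700]
  200 → container 1  [load 1400/1700]
  400 → container 3  [load 1400/1700]
10 containers opened.

10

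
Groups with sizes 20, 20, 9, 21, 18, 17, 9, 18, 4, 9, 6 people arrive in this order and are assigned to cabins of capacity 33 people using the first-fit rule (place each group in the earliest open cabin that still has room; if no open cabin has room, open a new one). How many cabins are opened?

6

  20 → cabin 1 (new)  [load 20/33]
  20 → cabin 2 (new)  [load 20/33]
  9 → cabin 1  [load 29/33]
  21 → cabin 3 (new)  [load 21/33]
  18 → cabin 4 (new)  [load 18/33]
  17 → cabin 5 (new)  [load 17/33]
  9 → cabin 2  [load 29/33]
  18 → cabin 6 (new)  [load 18/33]
  4 → cabin 1  [load 33/33]
  9 → cabin 3  [load 30/33]
  6 → cabin 4  [load 24/33]
6 cabins opened.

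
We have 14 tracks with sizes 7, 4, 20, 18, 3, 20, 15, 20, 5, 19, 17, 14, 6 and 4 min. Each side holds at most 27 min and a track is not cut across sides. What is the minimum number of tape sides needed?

Total = 20 + 20 + 20 + 19 + 18 + 17 + 15 + 14 + 7 + 6 + 5 + 4 + 4 + 3 = 172 min.
Lower bound: ⌈172/27⌉ = 7 tape sides.
Also, 8 tracks each exceed 27/2 min, and no two of those can share a side, so at least 8 tape sides are needed.
A packing using 8 tape sides:
  side 1: 20 + 7 = 27
  side 2: 20 + 6 = 26
  side 3: 20 + 5 = 25
  side 4: 19 + 4 + 4 = 27
  side 5: 18 + 3 = 21
  side 6: 17 = 17
  side 7: 15 = 15
  side 8: 14 = 14
This matches the lower bound, so 8 is optimal.

8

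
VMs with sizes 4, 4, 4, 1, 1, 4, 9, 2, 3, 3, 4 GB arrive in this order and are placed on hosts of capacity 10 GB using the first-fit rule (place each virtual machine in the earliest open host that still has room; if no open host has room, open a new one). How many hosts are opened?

4

  4 → host 1 (new)  [load 4/10]
  4 → host 1  [load 8/10]
  4 → host 2 (new)  [load 4/10]
  1 → host 1  [load 9/10]
  1 → host 1  [load 10/10]
  4 → host 2  [load 8/10]
  9 → host 3 (new)  [load 9/10]
  2 → host 2  [load 10/10]
  3 → host 4 (new)  [load 3/10]
  3 → host 4  [load 6/10]
  4 → host 4  [load 10/10]
4 hosts opened.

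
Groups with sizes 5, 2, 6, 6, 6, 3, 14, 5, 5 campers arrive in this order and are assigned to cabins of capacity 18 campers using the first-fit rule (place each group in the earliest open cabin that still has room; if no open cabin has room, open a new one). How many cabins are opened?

4

  5 → cabin 1 (new)  [load 5/18]
  2 → cabin 1  [load 7/18]
  6 → cabin 1  [load 13/18]
  6 → cabin 2 (new)  [load 6/18]
  6 → cabin 2  [load 12/18]
  3 → cabin 1  [load 16/18]
  14 → cabin 3 (new)  [load 14/18]
  5 → cabin 2  [load 17/18]
  5 → cabin 4 (new)  [load 5/18]
4 cabins opened.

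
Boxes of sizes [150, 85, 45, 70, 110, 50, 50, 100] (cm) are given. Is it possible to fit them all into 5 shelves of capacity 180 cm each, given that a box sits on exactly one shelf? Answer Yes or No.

A valid assignment using 4 shelves:
  shelf 1: 150 = 150
  shelf 2: 110 + 70 = 180
  shelf 3: 100 + 50 = 150
  shelf 4: 85 + 50 + 45 = 180
That uses only 4 ≤ 5, so 5 shelves are enough.

Yes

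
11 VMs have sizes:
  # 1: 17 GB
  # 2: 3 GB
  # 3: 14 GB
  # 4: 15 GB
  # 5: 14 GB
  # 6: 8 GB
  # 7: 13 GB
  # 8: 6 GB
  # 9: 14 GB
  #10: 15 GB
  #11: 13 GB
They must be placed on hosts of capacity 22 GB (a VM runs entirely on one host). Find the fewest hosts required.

Total = 17 + 15 + 15 + 14 + 14 + 14 + 13 + 13 + 8 + 6 + 3 = 132 GB.
Lower bound: ⌈132/22⌉ = 6 hosts.
Also, 8 VMs each exceed 11 GB, and no two of those can share a host, so at least 8 hosts are needed.
A packing using 8 hosts:
  host 1: 17 + 3 = 20
  host 2: 15 + 6 = 21
  host 3: 15 = 15
  host 4: 14 + 8 = 22
  host 5: 14 = 14
  host 6: 14 = 14
  host 7: 13 = 13
  host 8: 13 = 13
This matches the lower bound, so 8 is optimal.

8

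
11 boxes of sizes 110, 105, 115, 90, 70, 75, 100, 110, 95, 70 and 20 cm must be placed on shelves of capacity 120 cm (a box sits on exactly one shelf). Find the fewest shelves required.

Total = 115 + 110 + 110 + 105 + 100 + 95 + 90 + 75 + 70 + 70 + 20 = 960 cm.
Lower bound: ⌈960/120⌉ = 8 shelves.
Also, 10 boxes each exceed 60 cm, and no two of those can share a shelf, so at least 10 shelves are needed.
A packing using 10 shelves:
  shelf 1: 115 = 115
  shelf 2: 110 = 110
  shelf 3: 110 = 110
  shelf 4: 105 = 105
  shelf 5: 100 + 20 = 120
  shelf 6: 95 = 95
  shelf 7: 90 = 90
  shelf 8: 75 = 75
  shelf 9: 70 = 70
  shelf 10: 70 = 70
This matches the lower bound, so 10 is optimal.

10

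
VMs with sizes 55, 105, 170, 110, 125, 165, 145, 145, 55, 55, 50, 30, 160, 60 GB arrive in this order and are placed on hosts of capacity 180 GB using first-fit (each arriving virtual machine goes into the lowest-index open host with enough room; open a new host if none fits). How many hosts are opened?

  55 → host 1 (new)  [load 55/180]
  105 → host 1  [load 160/180]
  170 → host 2 (new)  [load 170/180]
  110 → host 3 (new)  [load 110/180]
  125 → host 4 (new)  [load 125/180]
  165 → host 5 (new)  [load 165/180]
  145 → host 6 (new)  [load 145/180]
  145 → host 7 (new)  [load 145/180]
  55 → host 3  [load 165/180]
  55 → host 4  [load 180/180]
  50 → host 8 (new)  [load 50/180]
  30 → host 6  [load 175/180]
  160 → host 9 (new)  [load 160/180]
  60 → host 8  [load 110/180]
9 hosts opened.

9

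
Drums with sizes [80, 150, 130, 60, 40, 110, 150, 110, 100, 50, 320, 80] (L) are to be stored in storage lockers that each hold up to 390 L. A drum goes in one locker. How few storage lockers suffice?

Total = 320 + 150 + 150 + 130 + 110 + 110 + 100 + 80 + 80 + 60 + 50 + 40 = 1380 L.
Lower bound: ⌈1380/390⌉ = 4 storage lockers.
A packing using 4 storage lockers:
  locker 1: 320 + 60 = 380
  locker 2: 150 + 150 + 80 = 380
  locker 3: 130 + 110 + 110 + 40 = 390
  locker 4: 100 + 80 + 50 = 230
This matches the lower bound, so 4 is optimal.

4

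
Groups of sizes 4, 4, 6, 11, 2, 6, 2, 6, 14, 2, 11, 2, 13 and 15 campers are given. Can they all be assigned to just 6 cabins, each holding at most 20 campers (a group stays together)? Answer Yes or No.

A valid assignment using 6 cabins:
  cabin 1: 15 + 4 = 19
  cabin 2: 14 + 6 = 20
  cabin 3: 13 + 6 = 19
  cabin 4: 11 + 6 + 2 = 19
  cabin 5: 11 + 4 + 2 + 2 = 19
  cabin 6: 2 = 2
Every load is within 20 campers, so 6 cabins suffice.

Yes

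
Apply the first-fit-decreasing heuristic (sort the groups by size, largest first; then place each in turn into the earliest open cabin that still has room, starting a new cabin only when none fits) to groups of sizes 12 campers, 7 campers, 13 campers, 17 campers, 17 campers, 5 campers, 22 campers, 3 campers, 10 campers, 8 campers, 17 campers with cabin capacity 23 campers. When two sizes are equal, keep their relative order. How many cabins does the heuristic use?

7

Sorted descending: 22, 17, 17, 17, 13, 12, 10, 8, 7, 5, 3.
  22 → cabin 1 (new)  [load 22/23]
  17 → cabin 2 (new)  [load 17/23]
  17 → cabin 3 (new)  [load 17/23]
  17 → cabin 4 (new)  [load 17/23]
  13 → cabin 5 (new)  [load 13/23]
  12 → cabin 6 (new)  [load 12/23]
  10 → cabin 5  [load 23/23]
  8 → cabin 6  [load 20/23]
  7 → cabin 7 (new)  [load 7/23]
  5 → cabin 2  [load 22/23]
  3 → cabin 3  [load 20/23]
7 cabins opened.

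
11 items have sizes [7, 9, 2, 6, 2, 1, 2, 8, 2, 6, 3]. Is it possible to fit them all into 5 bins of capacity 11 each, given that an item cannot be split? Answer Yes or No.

A valid assignment using 5 bins:
  bin 1: 9 + 2 = 11
  bin 2: 8 + 3 = 11
  bin 3: 7 + 2 + 2 = 11
  bin 4: 6 + 2 + 1 = 9
  bin 5: 6 = 6
Every load is within 11, so 5 bins suffice.

Yes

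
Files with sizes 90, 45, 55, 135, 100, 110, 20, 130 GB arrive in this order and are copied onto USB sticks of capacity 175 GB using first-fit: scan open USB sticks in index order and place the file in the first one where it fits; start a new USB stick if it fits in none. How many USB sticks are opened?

5

  90 → USB stick 1 (new)  [load 90/175]
  45 → USB stick 1  [load 135/175]
  55 → USB stick 2 (new)  [load 55/175]
  135 → USB stick 3 (new)  [load 135/175]
  100 → USB stick 2  [load 155/175]
  110 → USB stick 4 (new)  [load 110/175]
  20 → USB stick 1  [load 155/175]
  130 → USB stick 5 (new)  [load 130/175]
5 USB sticks opened.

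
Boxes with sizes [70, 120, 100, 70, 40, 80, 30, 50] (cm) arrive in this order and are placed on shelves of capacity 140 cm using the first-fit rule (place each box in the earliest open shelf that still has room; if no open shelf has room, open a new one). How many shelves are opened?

5

  70 → shelf 1 (new)  [load 70/140]
  120 → shelf 2 (new)  [load 120/140]
  100 → shelf 3 (new)  [load 100/140]
  70 → shelf 1  [load 140/140]
  40 → shelf 3  [load 140/140]
  80 → shelf 4 (new)  [load 80/140]
  30 → shelf 4  [load 110/140]
  50 → shelf 5 (new)  [load 50/140]
5 shelves opened.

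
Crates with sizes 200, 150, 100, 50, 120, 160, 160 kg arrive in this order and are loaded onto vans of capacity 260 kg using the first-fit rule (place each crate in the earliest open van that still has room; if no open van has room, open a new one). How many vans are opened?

5

  200 → van 1 (new)  [load 200/260]
  150 → van 2 (new)  [load 150/260]
  100 → van 2  [load 250/260]
  50 → van 1  [load 250/260]
  120 → van 3 (new)  [load 120/260]
  160 → van 4 (new)  [load 160/260]
  160 → van 5 (new)  [load 160/260]
5 vans opened.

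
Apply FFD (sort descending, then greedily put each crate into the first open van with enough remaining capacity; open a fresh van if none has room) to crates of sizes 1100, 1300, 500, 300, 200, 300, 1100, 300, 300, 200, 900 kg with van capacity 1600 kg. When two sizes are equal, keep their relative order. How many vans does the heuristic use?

Sorted descending: 1300, 1100, 1100, 900, 500, 300, 300, 300, 300, 200, 200.
  1300 → van 1 (new)  [load 1300/1600]
  1100 → van 2 (new)  [load 1100/1600]
  1100 → van 3 (new)  [load 1100/1600]
  900 → van 4 (new)  [load 900/1600]
  500 → van 2  [load 1600/1600]
  300 → van 1  [load 1600/1600]
  300 → van 3  [load 1400/1600]
  300 → van 4  [load 1200/1600]
  300 → van 4  [load 1500/1600]
  200 → van 3  [load 1600/1600]
  200 → van 5 (new)  [load 200/1600]
5 vans opened.

5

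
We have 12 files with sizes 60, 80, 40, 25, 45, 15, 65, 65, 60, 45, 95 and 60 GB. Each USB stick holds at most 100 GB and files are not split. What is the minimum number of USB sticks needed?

Total = 95 + 80 + 65 + 65 + 60 + 60 + 60 + 45 + 45 + 40 + 25 + 15 = 655 GB.
Lower bound: ⌈655/100⌉ = 7 USB sticks.
A packing using 8 USB sticks:
  USB stick 1: 95 = 95
  USB stick 2: 80 + 15 = 95
  USB stick 3: 65 + 25 = 90
  USB stick 4: 65 = 65
  USB stick 5: 60 + 40 = 100
  USB stick 6: 60 = 60
  USB stick 7: 60 = 60
  USB stick 8: 45 + 45 = 90
No arrangement into 7 USB sticks stays within capacity, so 8 is optimal.

8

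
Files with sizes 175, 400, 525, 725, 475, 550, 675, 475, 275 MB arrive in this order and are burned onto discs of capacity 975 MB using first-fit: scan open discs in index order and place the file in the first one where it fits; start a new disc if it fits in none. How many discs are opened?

  175 → disc 1 (new)  [load 175/975]
  400 → disc 1  [load 575/975]
  525 → disc 2 (new)  [load 525/975]
  725 → disc 3 (new)  [load 725/975]
  475 → disc 4 (new)  [load 475/975]
  550 → disc 5 (new)  [load 550/975]
  675 → disc 6 (new)  [load 675/975]
  475 → disc 4  [load 950/975]
  275 → disc 1  [load 850/975]
6 discs opened.

6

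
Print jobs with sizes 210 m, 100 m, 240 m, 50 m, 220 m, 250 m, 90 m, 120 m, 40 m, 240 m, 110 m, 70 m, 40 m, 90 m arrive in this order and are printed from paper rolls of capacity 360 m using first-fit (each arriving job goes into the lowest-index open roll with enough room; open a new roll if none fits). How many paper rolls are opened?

6

  210 → roll 1 (new)  [load 210/360]
  100 → roll 1  [load 310/360]
  240 → roll 2 (new)  [load 240/360]
  50 → roll 1  [load 360/360]
  220 → roll 3 (new)  [load 220/360]
  250 → roll 4 (new)  [load 250/360]
  90 → roll 2  [load 330/360]
  120 → roll 3  [load 340/360]
  40 → roll 4  [load 290/360]
  240 → roll 5 (new)  [load 240/360]
  110 → roll 5  [load 350/360]
  70 → roll 4  [load 360/360]
  40 → roll 6 (new)  [load 40/360]
  90 → roll 6  [load 130/360]
6 paper rolls opened.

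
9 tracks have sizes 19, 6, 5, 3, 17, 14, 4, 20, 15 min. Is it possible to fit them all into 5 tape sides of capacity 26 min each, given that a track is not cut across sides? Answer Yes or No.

A valid assignment using 5 tape sides:
  side 1: 20 + 6 = 26
  side 2: 19 + 5 = 24
  side 3: 17 + 4 + 3 = 24
  side 4: 15 = 15
  side 5: 14 = 14
Every load is within 26 min, so 5 tape sides suffice.

Yes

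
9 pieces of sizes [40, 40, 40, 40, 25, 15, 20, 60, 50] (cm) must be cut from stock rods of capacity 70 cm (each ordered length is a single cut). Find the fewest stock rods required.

6

Total = 60 + 50 + 40 + 40 + 40 + 40 + 25 + 20 + 15 = 330 cm.
Lower bound: ⌈330/70⌉ = 5 stock rods.
Also, 6 pieces each exceed 35 cm, and no two of those can share a stock rod, so at least 6 stock rods are needed.
A packing using 6 stock rods:
  stock rod 1: 60 = 60
  stock rod 2: 50 + 20 = 70
  stock rod 3: 40 + 25 = 65
  stock rod 4: 40 + 15 = 55
  stock rod 5: 40 = 40
  stock rod 6: 40 = 40
This matches the lower bound, so 6 is optimal.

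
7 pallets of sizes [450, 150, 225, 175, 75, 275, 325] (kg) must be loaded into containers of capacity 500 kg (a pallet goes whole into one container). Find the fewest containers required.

Total = 450 + 325 + 275 + 225 + 175 + 150 + 75 = 1675 kg.
Lower bound: ⌈1675/500⌉ = 4 containers.
A packing using 4 containers:
  container 1: 450 = 450
  container 2: 325 + 175 = 500
  container 3: 275 + 225 = 500
  container 4: 150 + 75 = 225
This matches the lower bound, so 4 is optimal.

4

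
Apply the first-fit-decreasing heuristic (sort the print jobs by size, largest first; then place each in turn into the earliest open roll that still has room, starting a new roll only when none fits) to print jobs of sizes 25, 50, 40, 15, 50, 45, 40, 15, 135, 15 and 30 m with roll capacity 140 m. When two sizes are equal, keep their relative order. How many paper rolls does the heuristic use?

4

Sorted descending: 135, 50, 50, 45, 40, 40, 30, 25, 15, 15, 15.
  135 → roll 1 (new)  [load 135/140]
  50 → roll 2 (new)  [load 50/140]
  50 → roll 2  [load 100/140]
  45 → roll 3 (new)  [load 45/140]
  40 → roll 2  [load 140/140]
  40 → roll 3  [load 85/140]
  30 → roll 3  [load 115/140]
  25 → roll 3  [load 140/140]
  15 → roll 4 (new)  [load 15/140]
  15 → roll 4  [load 30/140]
  15 → roll 4  [load 45/140]
4 paper rolls opened.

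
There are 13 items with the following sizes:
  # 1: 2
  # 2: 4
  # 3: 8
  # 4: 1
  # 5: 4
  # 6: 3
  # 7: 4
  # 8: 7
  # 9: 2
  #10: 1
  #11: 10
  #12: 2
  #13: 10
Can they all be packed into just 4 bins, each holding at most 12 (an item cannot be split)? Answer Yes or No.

No

Total = 58; ⌈58/12⌉ = 5.
At least 5 bins are required, but only 4 are allowed.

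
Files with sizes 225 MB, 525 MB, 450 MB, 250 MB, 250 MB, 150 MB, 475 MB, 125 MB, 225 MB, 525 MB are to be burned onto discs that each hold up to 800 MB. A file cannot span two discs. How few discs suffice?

5

Total = 525 + 525 + 475 + 450 + 250 + 250 + 225 + 225 + 150 + 125 = 3200 MB.
Lower bound: ⌈3200/800⌉ = 4 discs.
A packing using 5 discs:
  disc 1: 525 + 250 = 775
  disc 2: 525 + 250 = 775
  disc 3: 475 + 225 = 700
  disc 4: 450 + 225 + 125 = 800
  disc 5: 150 = 150
No arrangement into 4 discs stays within capacity, so 5 is optimal.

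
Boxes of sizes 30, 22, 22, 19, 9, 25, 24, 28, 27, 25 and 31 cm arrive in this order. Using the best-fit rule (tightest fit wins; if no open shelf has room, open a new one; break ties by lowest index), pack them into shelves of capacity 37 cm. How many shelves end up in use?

10

  30 → shelf 1 (new)  [load 30/37]
  22 → shelf 2 (new)  [load 22/37]
  22 → shelf 3 (new)  [load 22/37]
  19 → shelf 4 (new)  [load 19/37]
  9 → shelf 2  [load 31/37]
  25 → shelf 5 (new)  [load 25/37]
  24 → shelf 6 (new)  [load 24/37]
  28 → shelf 7 (new)  [load 28/37]
  27 → shelf 8 (new)  [load 27/37]
  25 → shelf 9 (new)  [load 25/37]
  31 → shelf 10 (new)  [load 31/37]
10 shelves opened.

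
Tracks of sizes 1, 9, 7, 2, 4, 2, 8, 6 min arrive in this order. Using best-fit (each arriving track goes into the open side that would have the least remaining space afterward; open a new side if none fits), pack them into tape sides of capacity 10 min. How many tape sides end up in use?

  1 → side 1 (new)  [load 1/10]
  9 → side 1  [load 10/10]
  7 → side 2 (new)  [load 7/10]
  2 → side 2  [load 9/10]
  4 → side 3 (new)  [load 4/10]
  2 → side 3  [load 6/10]
  8 → side 4 (new)  [load 8/10]
  6 → side 5 (new)  [load 6/10]
5 tape sides opened.

5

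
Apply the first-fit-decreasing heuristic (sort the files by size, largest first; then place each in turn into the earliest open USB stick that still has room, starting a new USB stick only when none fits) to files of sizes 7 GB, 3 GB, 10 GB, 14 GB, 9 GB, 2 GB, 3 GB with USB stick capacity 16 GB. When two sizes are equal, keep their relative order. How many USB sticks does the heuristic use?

3

Sorted descending: 14, 10, 9, 7, 3, 3, 2.
  14 → USB stick 1 (new)  [load 14/16]
  10 → USB stick 2 (new)  [load 10/16]
  9 → USB stick 3 (new)  [load 9/16]
  7 → USB stick 3  [load 16/16]
  3 → USB stick 2  [load 13/16]
  3 → USB stick 2  [load 16/16]
  2 → USB stick 1  [load 16/16]
3 USB sticks opened.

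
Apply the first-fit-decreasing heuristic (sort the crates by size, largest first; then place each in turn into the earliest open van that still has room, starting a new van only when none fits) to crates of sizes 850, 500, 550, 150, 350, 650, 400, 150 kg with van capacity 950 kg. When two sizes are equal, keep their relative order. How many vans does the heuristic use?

Sorted descending: 850, 650, 550, 500, 400, 350, 150, 150.
  850 → van 1 (new)  [load 850/950]
  650 → van 2 (new)  [load 650/950]
  550 → van 3 (new)  [load 550/950]
  500 → van 4 (new)  [load 500/950]
  400 → van 3  [load 950/950]
  350 → van 4  [load 850/950]
  150 → van 2  [load 800/950]
  150 → van 2  [load 950/950]
4 vans opened.

4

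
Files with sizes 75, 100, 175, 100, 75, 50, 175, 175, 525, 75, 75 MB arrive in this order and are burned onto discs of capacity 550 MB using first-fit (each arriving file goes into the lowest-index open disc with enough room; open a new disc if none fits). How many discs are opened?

3

  75 → disc 1 (new)  [load 75/550]
  100 → disc 1  [load 175/550]
  175 → disc 1  [load 350/550]
  100 → disc 1  [load 450/550]
  75 → disc 1  [load 525/550]
  50 → disc 2 (new)  [load 50/550]
  175 → disc 2  [load 225/550]
  175 → disc 2  [load 400/550]
  525 → disc 3 (new)  [load 525/550]
  75 → disc 2  [load 475/550]
  75 → disc 2  [load 550/550]
3 discs opened.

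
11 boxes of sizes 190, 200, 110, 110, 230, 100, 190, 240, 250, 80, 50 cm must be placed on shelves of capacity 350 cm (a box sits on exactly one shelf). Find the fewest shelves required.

Total = 250 + 240 + 230 + 200 + 190 + 190 + 110 + 110 + 100 + 80 + 50 = 1750 cm.
Lower bound: ⌈1750/350⌉ = 5 shelves.
Also, 6 boxes each exceed 175 cm, and no two of those can share a shelf, so at least 6 shelves are needed.
A packing using 6 shelves:
  shelf 1: 250 + 100 = 350
  shelf 2: 240 + 110 = 350
  shelf 3: 230 + 110 = 340
  shelf 4: 200 + 80 + 50 = 330
  shelf 5: 190 = 190
  shelf 6: 190 = 190
This matches the lower bound, so 6 is optimal.

6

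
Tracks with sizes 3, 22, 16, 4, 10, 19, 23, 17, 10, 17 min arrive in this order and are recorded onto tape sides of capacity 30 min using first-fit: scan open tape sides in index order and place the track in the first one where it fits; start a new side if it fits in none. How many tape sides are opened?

6

  3 → side 1 (new)  [load 3/30]
  22 → side 1  [load 25/30]
  16 → side 2 (new)  [load 16/30]
  4 → side 1  [load 29/30]
  10 → side 2  [load 26/30]
  19 → side 3 (new)  [load 19/30]
  23 → side 4 (new)  [load 23/30]
  17 → side 5 (new)  [load 17/30]
  10 → side 3  [load 29/30]
  17 → side 6 (new)  [load 17/30]
6 tape sides opened.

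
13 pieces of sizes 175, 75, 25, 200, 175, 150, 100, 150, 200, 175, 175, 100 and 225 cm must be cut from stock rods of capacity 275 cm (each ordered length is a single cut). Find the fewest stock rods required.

Total = 225 + 200 + 200 + 175 + 175 + 175 + 175 + 150 + 150 + 100 + 100 + 75 + 25 = 1925 cm.
Lower bound: ⌈1925/275⌉ = 7 stock rods.
Also, 9 pieces each exceed 275/2 cm, and no two of those can share a stock rod, so at least 9 stock rods are needed.
A packing using 9 stock rods:
  stock rod 1: 225 + 25 = 250
  stock rod 2: 200 + 75 = 275
  stock rod 3: 200 = 200
  stock rod 4: 175 + 100 = 275
  stock rod 5: 175 + 100 = 275
  stock rod 6: 175 = 175
  stock rod 7: 175 = 175
  stock rod 8: 150 = 150
  stock rod 9: 150 = 150
This matches the lower bound, so 9 is optimal.

9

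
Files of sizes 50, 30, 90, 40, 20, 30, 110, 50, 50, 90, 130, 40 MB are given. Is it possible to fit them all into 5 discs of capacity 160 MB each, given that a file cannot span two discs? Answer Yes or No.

Yes

A valid assignment using 5 discs:
  disc 1: 130 + 30 = 160
  disc 2: 110 + 50 = 160
  disc 3: 90 + 50 + 20 = 160
  disc 4: 90 + 50 = 140
  disc 5: 40 + 40 + 30 = 110
Every load is within 160 MB, so 5 discs suffice.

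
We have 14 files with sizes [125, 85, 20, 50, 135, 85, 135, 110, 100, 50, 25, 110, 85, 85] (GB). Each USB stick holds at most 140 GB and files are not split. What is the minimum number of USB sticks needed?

Total = 135 + 135 + 125 + 110 + 110 + 100 + 85 + 85 + 85 + 85 + 50 + 50 + 25 + 20 = 1200 GB.
Lower bound: ⌈1200/140⌉ = 9 USB sticks.
Also, 10 files each exceed 70 GB, and no two of those can share a USB stick, so at least 10 USB sticks are needed.
A packing using 10 USB sticks:
  USB stick 1: 135 = 135
  USB stick 2: 135 = 135
  USB stick 3: 125 = 125
  USB stick 4: 110 + 25 = 135
  USB stick 5: 110 + 20 = 130
  USB stick 6: 100 = 100
  USB stick 7: 85 + 50 = 135
  USB stick 8: 85 + 50 = 135
  USB stick 9: 85 = 85
  USB stick 10: 85 = 85
This matches the lower bound, so 10 is optimal.

10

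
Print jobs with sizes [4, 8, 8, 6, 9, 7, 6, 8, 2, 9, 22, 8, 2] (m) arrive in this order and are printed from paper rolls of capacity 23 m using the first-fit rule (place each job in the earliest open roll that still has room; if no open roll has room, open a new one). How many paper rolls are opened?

  4 → roll 1 (new)  [load 4/23]
  8 → roll 1  [load 12/23]
  8 → roll 1  [load 20/23]
  6 → roll 2 (new)  [load 6/23]
  9 → roll 2  [load 15/23]
  7 → roll 2  [load 22/23]
  6 → roll 3 (new)  [load 6/23]
  8 → roll 3  [load 14/23]
  2 → roll 1  [load 22/23]
  9 → roll 3  [load 23/23]
  22 → roll 4 (new)  [load 22/23]
  8 → roll 5 (new)  [load 8/23]
  2 → roll 5  [load 10/23]
5 paper rolls opened.

5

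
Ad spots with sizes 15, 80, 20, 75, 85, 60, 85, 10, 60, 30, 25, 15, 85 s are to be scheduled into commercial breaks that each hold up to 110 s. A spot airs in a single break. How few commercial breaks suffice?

7

Total = 85 + 85 + 85 + 80 + 75 + 60 + 60 + 30 + 25 + 20 + 15 + 15 + 10 = 645 s.
Lower bound: ⌈645/110⌉ = 6 commercial breaks.
Also, 7 ad spots each exceed 55 s, and no two of those can share a break, so at least 7 commercial breaks are needed.
A packing using 7 commercial breaks:
  break 1: 85 + 25 = 110
  break 2: 85 + 20 = 105
  break 3: 85 + 15 + 10 = 110
  break 4: 80 + 30 = 110
  break 5: 75 + 15 = 90
  break 6: 60 = 60
  break 7: 60 = 60
This matches the lower bound, so 7 is optimal.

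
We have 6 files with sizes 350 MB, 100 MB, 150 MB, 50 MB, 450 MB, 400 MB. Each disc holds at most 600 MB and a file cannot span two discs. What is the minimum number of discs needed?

3

Total = 450 + 400 + 350 + 150 + 100 + 50 = 1500 MB.
Lower bound: ⌈1500/600⌉ = 3 discs.
A packing using 3 discs:
  disc 1: 450 + 150 = 600
  disc 2: 400 + 100 + 50 = 550
  disc 3: 350 = 350
This matches the lower bound, so 3 is optimal.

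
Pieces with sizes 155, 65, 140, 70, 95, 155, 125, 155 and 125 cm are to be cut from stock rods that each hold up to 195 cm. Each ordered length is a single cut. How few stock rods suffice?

7

Total = 155 + 155 + 155 + 140 + 125 + 125 + 95 + 70 + 65 = 1085 cm.
Lower bound: ⌈1085/195⌉ = 6 stock rods.
A packing using 7 stock rods:
  stock rod 1: 155 = 155
  stock rod 2: 155 = 155
  stock rod 3: 155 = 155
  stock rod 4: 140 = 140
  stock rod 5: 125 + 70 = 195
  stock rod 6: 125 + 65 = 190
  stock rod 7: 95 = 95
No arrangement into 6 stock rods stays within capacity, so 7 is optimal.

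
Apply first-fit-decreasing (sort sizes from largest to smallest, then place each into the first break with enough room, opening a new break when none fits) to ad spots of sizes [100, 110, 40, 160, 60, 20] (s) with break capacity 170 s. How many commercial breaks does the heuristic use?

3

Sorted descending: 160, 110, 100, 60, 40, 20.
  160 → break 1 (new)  [load 160/170]
  110 → break 2 (new)  [load 110/170]
  100 → break 3 (new)  [load 100/170]
  60 → break 2  [load 170/170]
  40 → break 3  [load 140/170]
  20 → break 3  [load 160/170]
3 commercial breaks opened.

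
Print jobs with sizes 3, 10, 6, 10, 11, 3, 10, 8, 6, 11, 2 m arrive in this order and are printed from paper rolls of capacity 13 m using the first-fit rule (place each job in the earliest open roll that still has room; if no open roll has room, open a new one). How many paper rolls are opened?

8

  3 → roll 1 (new)  [load 3/13]
  10 → roll 1  [load 13/13]
  6 → roll 2 (new)  [load 6/13]
  10 → roll 3 (new)  [load 10/13]
  11 → roll 4 (new)  [load 11/13]
  3 → roll 2  [load 9/13]
  10 → roll 5 (new)  [load 10/13]
  8 → roll 6 (new)  [load 8/13]
  6 → roll 7 (new)  [load 6/13]
  11 → roll 8 (new)  [load 11/13]
  2 → roll 2  [load 11/13]
8 paper rolls opened.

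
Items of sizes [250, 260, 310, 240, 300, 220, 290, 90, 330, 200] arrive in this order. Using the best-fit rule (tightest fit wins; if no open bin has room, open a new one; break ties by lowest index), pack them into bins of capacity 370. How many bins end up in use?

9

  250 → bin 1 (new)  [load 250/370]
  260 → bin 2 (new)  [load 260/370]
  310 → bin 3 (new)  [load 310/370]
  240 → bin 4 (new)  [load 240/370]
  300 → bin 5 (new)  [load 300/370]
  220 → bin 6 (new)  [load 220/370]
  290 → bin 7 (new)  [load 290/370]
  90 → bin 2  [load 350/370]
  330 → bin 8 (new)  [load 330/370]
  200 → bin 9 (new)  [load 200/370]
9 bins opened.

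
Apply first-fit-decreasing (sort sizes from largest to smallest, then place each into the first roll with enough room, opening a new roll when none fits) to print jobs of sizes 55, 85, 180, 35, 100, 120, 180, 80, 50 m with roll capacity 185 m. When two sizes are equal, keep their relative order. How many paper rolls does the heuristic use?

5

Sorted descending: 180, 180, 120, 100, 85, 80, 55, 50, 35.
  180 → roll 1 (new)  [load 180/185]
  180 → roll 2 (new)  [load 180/185]
  120 → roll 3 (new)  [load 120/185]
  100 → roll 4 (new)  [load 100/185]
  85 → roll 4  [load 185/185]
  80 → roll 5 (new)  [load 80/185]
  55 → roll 3  [load 175/185]
  50 → roll 5  [load 130/185]
  35 → roll 5  [load 165/185]
5 paper rolls opened.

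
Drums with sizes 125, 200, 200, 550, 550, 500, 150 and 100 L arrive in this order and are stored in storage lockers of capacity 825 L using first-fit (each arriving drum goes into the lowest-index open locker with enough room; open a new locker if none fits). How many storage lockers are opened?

  125 → locker 1 (new)  [load 125/825]
  200 → locker 1  [load 325/825]
  200 → locker 1  [load 525/825]
  550 → locker 2 (new)  [load 550/825]
  550 → locker 3 (new)  [load 550/825]
  500 → locker 4 (new)  [load 500/825]
  150 → locker 1  [load 675/825]
  100 → locker 1  [load 775/825]
4 storage lockers opened.

4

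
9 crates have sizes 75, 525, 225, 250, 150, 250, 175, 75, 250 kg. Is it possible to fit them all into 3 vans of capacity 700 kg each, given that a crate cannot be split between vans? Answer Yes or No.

A valid assignment using 3 vans:
  van 1: 525 + 175 = 700
  van 2: 250 + 250 + 150 = 650
  van 3: 250 + 225 + 75 + 75 = 625
Every load is within 700 kg, so 3 vans suffice.

Yes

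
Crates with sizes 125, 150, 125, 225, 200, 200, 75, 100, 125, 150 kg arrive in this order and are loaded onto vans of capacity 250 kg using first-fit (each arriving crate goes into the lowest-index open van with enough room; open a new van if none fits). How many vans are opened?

  125 → van 1 (new)  [load 125/250]
  150 → van 2 (new)  [load 150/250]
  125 → van 1  [load 250/250]
  225 → van 3 (new)  [load 225/250]
  200 → van 4 (new)  [load 200/250]
  200 → van 5 (new)  [load 200/250]
  75 → van 2  [load 225/250]
  100 → van 6 (new)  [load 100/250]
  125 → van 6  [load 225/250]
  150 → van 7 (new)  [load 150/250]
7 vans opened.

7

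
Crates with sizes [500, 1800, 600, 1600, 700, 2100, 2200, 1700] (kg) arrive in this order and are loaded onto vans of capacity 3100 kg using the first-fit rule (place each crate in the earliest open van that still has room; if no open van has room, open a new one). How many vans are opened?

5

  500 → van 1 (new)  [load 500/3100]
  1800 → van 1  [load 2300/3100]
  600 → van 1  [load 2900/3100]
  1600 → van 2 (new)  [load 1600/3100]
  700 → van 2  [load 2300/3100]
  2100 → van 3 (new)  [load 2100/3100]
  2200 → van 4 (new)  [load 2200/3100]
  1700 → van 5 (new)  [load 1700/3100]
5 vans opened.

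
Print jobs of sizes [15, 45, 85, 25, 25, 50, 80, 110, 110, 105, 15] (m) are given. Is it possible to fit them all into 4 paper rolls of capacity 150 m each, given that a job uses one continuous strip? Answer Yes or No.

Total = 665 m; ⌈665/150⌉ = 5.
At least 5 paper rolls are required, but only 4 are allowed.

No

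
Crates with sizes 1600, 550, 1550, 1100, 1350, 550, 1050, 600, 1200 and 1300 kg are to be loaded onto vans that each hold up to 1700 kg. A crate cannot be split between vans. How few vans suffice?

Total = 1600 + 1550 + 1350 + 1300 + 1200 + 1100 + 1050 + 600 + 550 + 550 = 10850 kg.
Lower bound: ⌈10850/1700⌉ = 7 vans.
A packing using 8 vans:
  van 1: 1600 = 1600
  van 2: 1550 = 1550
  van 3: 1350 = 1350
  van 4: 1300 = 1300
  van 5: 1200 = 1200
  van 6: 1100 + 600 = 1700
  van 7: 1050 + 550 = 1600
  van 8: 550 = 550
No arrangement into 7 vans stays within capacity, so 8 is optimal.

8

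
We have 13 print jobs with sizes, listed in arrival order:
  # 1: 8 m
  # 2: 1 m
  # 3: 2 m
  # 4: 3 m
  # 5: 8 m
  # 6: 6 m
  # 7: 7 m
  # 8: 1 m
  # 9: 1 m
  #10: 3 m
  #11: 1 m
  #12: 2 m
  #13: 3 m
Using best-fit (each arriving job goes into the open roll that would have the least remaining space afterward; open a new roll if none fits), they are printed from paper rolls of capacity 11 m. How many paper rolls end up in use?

  8 → roll 1 (new)  [load 8/11]
  1 → roll 1  [load 9/11]
  2 → roll 1  [load 11/11]
  3 → roll 2 (new)  [load 3/11]
  8 → roll 2  [load 11/11]
  6 → roll 3 (new)  [load 6/11]
  7 → roll 4 (new)  [load 7/11]
  1 → roll 4  [load 8/11]
  1 → roll 4  [load 9/11]
  3 → roll 3  [load 9/11]
  1 → roll 3  [load 10/11]
  2 → roll 4  [load 11/11]
  3 → roll 5 (new)  [load 3/11]
5 paper rolls opened.

5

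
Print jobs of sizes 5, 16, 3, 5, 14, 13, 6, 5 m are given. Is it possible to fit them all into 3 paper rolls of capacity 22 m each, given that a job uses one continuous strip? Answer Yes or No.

Total = 67 m; ⌈67/22⌉ = 4.
At least 4 paper rolls are required, but only 3 are allowed.

No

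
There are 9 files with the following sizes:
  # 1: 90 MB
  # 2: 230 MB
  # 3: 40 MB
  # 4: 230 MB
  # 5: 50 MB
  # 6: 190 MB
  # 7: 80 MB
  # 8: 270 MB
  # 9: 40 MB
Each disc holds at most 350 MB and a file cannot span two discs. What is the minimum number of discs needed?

Total = 270 + 230 + 230 + 190 + 90 + 80 + 50 + 40 + 40 = 1220 MB.
Lower bound: ⌈1220/350⌉ = 4 discs.
A packing using 4 discs:
  disc 1: 270 + 80 = 350
  disc 2: 230 + 90 = 320
  disc 3: 230 + 50 + 40 = 320
  disc 4: 190 + 40 = 230
This matches the lower bound, so 4 is optimal.

4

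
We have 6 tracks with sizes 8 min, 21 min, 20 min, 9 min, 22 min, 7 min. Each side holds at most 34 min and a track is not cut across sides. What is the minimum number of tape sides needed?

3

Total = 22 + 21 + 20 + 9 + 8 + 7 = 87 min.
Lower bound: ⌈87/34⌉ = 3 tape sides.
A packing using 3 tape sides:
  side 1: 22 + 9 = 31
  side 2: 21 + 8 = 29
  side 3: 20 + 7 = 27
This matches the lower bound, so 3 is optimal.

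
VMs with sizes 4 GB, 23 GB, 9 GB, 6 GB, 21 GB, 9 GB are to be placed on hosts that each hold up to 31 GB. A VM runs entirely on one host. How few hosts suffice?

Total = 23 + 21 + 9 + 9 + 6 + 4 = 72 GB.
Lower bound: ⌈72/31⌉ = 3 hosts.
A packing using 3 hosts:
  host 1: 23 + 6 = 29
  host 2: 21 + 9 = 30
  host 3: 9 + 4 = 13
This matches the lower bound, so 3 is optimal.

3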